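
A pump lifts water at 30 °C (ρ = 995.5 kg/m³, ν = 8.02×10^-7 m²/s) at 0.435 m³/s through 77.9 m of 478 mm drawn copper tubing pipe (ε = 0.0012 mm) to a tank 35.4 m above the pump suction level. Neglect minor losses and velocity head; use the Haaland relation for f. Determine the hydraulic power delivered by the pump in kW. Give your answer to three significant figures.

P_hyd ≈ 153 kW

V = 4Q/(πD²) = 2.424 m/s; Re = 1.44×10^6; ε/D = 2.51×10^-6; f = 0.01095
h_f = f(L/D)V²/2g = 0.5346 m
Total head H = z + h_f = 35.4 + 0.5346 = 35.93 m
P_hyd = ρgQH = 995.5·9.81·0.435·35.93 = 152.7 kW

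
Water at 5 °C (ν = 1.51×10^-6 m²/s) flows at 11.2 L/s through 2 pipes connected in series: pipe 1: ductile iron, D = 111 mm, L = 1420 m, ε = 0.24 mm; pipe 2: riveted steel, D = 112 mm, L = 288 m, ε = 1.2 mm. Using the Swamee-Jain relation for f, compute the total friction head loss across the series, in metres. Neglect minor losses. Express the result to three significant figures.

H ≈ 29.5 m

Pipe 1: V = 1.157 m/s, Re = 8.51×10^4, ε/D = 0.00216, f = 0.02601, h_1 = f(L/D)V²/2g = 22.72 m
Pipe 2: V = 1.137 m/s, Re = 8.43×10^4, ε/D = 0.0107, f = 0.03976, h_2 = f(L/D)V²/2g = 6.734 m
Series → Q common, losses add: H = Σh = 29.46 m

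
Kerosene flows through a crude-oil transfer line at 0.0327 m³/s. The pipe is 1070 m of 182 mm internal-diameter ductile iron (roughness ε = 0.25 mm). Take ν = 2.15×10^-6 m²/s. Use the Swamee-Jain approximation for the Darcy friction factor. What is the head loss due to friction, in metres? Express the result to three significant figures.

h_f ≈ 11.1 m

V = 4Q/(πD²) = 4·0.0327/(π·0.182²) = 1.257 m/s
Re = VD/ν = 1.257·0.182/2.15×10^-6 = 1.06×10^5 → turbulent
ε/D = 0.25/182 = 0.00137
Swamee-Jain: f = 0.02345
h_f = f(L/D)V²/(2g) = 0.02345·(1070/0.182)·1.257²/(2·9.81) = 11.10 m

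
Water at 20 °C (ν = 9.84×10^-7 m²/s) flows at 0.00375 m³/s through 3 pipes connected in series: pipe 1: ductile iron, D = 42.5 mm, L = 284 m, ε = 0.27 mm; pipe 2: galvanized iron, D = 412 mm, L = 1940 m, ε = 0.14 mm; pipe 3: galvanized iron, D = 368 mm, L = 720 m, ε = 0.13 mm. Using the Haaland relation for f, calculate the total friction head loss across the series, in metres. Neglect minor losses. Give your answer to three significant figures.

Pipe 1: V = 2.643 m/s, Re = 1.14×10^5, ε/D = 0.00635, f = 0.03340, h_1 = f(L/D)V²/2g = 79.50 m
Pipe 2: V = 0.02813 m/s, Re = 1.18×10^4, ε/D = 3.40×10^-4, f = 0.02998, h_2 = f(L/D)V²/2g = 0.005694 m
Pipe 3: V = 0.03526 m/s, Re = 1.32×10^4, ε/D = 3.53×10^-4, f = 0.02916, h_3 = f(L/D)V²/2g = 0.003614 m
Series → Q common, losses add: H = Σh = 79.51 m

H ≈ 79.5 m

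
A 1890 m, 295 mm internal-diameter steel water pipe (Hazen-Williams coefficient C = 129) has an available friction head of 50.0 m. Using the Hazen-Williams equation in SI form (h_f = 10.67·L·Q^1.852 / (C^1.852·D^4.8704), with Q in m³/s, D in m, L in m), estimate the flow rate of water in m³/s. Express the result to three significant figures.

Q ≈ 0.204 m³/s

Rearranging: Q = [h_f·C^1.852·D^4.8704 / (10.67·L)]^(1/1.852)
Q = [50.0·129^1.852·0.295^4.8704 / (10.67·1890)]^0.540 = 0.2039 m³/s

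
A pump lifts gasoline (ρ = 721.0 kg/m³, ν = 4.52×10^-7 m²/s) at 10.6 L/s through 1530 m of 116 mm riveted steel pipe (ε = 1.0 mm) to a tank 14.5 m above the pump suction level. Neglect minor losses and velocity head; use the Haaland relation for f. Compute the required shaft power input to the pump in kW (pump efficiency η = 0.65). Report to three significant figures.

P_shaft ≈ 4.51 kW

V = 4Q/(πD²) = 1.003 m/s; Re = 2.57×10^5; ε/D = 0.00862; f = 0.03638
h_f = f(L/D)V²/2g = 24.60 m
Total head H = z + h_f = 14.5 + 24.60 = 39.10 m
P_hyd = ρgQH = 721.0·9.81·0.0106·39.10 = 2.932 kW
P_shaft = P_hyd/η = 2.932/0.65 = 4.511 kW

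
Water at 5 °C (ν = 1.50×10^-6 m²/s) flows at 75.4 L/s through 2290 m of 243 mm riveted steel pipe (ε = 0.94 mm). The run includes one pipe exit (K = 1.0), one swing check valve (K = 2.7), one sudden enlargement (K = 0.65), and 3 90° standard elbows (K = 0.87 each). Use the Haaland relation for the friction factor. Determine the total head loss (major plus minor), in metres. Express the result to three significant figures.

V = 4Q/(πD²) = 1.626 m/s; V²/2g = 0.1347 m
Re = 2.63×10^5, ε/D = 0.00387 → f = 0.02858 (Haaland)
Major: h_f = f(L/D)·V²/2g = 0.02858·9424·0.1347 = 36.29 m
Minor: ΣK = 6.96; h_m = ΣK·V²/2g = 0.9377 m
Total H_L = 36.29 + 0.9377 = 37.23 m

H_L ≈ 37.2 m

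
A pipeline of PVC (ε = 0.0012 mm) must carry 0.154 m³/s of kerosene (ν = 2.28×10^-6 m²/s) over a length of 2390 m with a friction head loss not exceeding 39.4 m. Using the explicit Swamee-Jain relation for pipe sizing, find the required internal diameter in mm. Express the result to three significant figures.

D ≈ 284 mm

Swamee-Jain (Type III): D = 0.66·[ε^1.25·(LQ²/(gh_f))^4.75 + ν·Q^9.4·(L/(gh_f))^5.2]^0.04
LQ²/(gh_f) = 0.1466; L/(gh_f) = 6.183
Term 1 = ε^1.25·(…)^4.75 = 4.35×10^-12; Term 2 = ν·Q^9.4·(…)^5.2 = 6.84×10^-10
D = 0.66·(4.35×10^-12 + 6.84×10^-10)^0.04 = 0.2838 m = 284 mm
Check: V = 2.43 m/s, Re = 3.03×10^5, f = 0.01440, h_f = 36.6 m ≈ 39.4 m ✓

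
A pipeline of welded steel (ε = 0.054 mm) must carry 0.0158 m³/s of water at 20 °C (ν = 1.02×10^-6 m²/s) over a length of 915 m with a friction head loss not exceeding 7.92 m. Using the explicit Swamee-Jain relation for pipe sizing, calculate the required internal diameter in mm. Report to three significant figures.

Swamee-Jain (Type III): D = 0.66·[ε^1.25·(LQ²/(gh_f))^4.75 + ν·Q^9.4·(L/(gh_f))^5.2]^0.04
LQ²/(gh_f) = 0.002940; L/(gh_f) = 11.78
Term 1 = ε^1.25·(…)^4.75 = 4.37×10^-18; Term 2 = ν·Q^9.4·(…)^5.2 = 4.42×10^-18
D = 0.66·(4.37×10^-18 + 4.42×10^-18)^0.04 = 0.1372 m = 137 mm
Check: V = 1.07 m/s, Re = 1.44×10^5, f = 0.01903, h_f = 7.39 m ≈ 7.92 m ✓

D ≈ 137 mm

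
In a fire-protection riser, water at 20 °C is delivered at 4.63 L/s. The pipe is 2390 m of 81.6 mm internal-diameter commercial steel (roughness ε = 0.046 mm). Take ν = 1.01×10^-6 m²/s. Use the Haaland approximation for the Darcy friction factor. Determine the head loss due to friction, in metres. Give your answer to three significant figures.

V = 4Q/(πD²) = 4·0.00463/(π·0.0816²) = 0.8853 m/s
Re = VD/ν = 0.8853·0.0816/1.01×10^-6 = 7.15×10^4 → turbulent
ε/D = 0.046/81.6 = 5.64×10^-4
Haaland: f = 0.02125
h_f = f(L/D)V²/(2g) = 0.02125·(2390/0.0816)·0.8853²/(2·9.81) = 24.86 m

h_f ≈ 24.9 m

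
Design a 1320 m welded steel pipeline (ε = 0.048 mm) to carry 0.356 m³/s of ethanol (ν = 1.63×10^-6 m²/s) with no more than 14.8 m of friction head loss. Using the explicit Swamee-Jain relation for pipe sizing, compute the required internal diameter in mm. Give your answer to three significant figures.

D ≈ 426 mm

Swamee-Jain (Type III): D = 0.66·[ε^1.25·(LQ²/(gh_f))^4.75 + ν·Q^9.4·(L/(gh_f))^5.2]^0.04
LQ²/(gh_f) = 1.152; L/(gh_f) = 9.092
Term 1 = ε^1.25·(…)^4.75 = 7.83×10^-6; Term 2 = ν·Q^9.4·(…)^5.2 = 9.57×10^-6
D = 0.66·(7.83×10^-6 + 9.57×10^-6)^0.04 = 0.4258 m = 426 mm
Check: V = 2.50 m/s, Re = 6.53×10^5, f = 0.01421, h_f = 14.0 m ≈ 14.8 m ✓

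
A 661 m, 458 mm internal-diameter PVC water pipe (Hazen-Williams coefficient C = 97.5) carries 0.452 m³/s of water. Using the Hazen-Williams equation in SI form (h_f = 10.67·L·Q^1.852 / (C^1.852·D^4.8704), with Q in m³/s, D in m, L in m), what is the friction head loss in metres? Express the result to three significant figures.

h_f ≈ 15.1 m

h_f = 10.67·661·0.452^1.852 / (97.5^1.852·0.458^4.8704) = 15.06 m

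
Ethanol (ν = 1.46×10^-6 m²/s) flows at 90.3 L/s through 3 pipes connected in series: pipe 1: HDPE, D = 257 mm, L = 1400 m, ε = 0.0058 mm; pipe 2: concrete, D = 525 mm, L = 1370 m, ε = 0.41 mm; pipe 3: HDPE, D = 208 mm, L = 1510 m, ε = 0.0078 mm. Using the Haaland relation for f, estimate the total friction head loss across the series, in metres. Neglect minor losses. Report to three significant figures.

H ≈ 49.5 m

Pipe 1: V = 1.741 m/s, Re = 3.06×10^5, ε/D = 2.26×10^-5, f = 0.01448, h_1 = f(L/D)V²/2g = 12.18 m
Pipe 2: V = 0.4171 m/s, Re = 1.50×10^5, ε/D = 7.81×10^-4, f = 0.02041, h_2 = f(L/D)V²/2g = 0.4723 m
Pipe 3: V = 2.657 m/s, Re = 3.79×10^5, ε/D = 3.75×10^-5, f = 0.01412, h_3 = f(L/D)V²/2g = 36.89 m
Series → Q common, losses add: H = Σh = 49.54 m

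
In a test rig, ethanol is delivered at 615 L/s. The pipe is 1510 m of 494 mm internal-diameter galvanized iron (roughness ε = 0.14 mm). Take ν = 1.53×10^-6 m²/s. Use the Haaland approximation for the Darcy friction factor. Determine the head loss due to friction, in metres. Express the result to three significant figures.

V = 4Q/(πD²) = 4·0.615/(π·0.494²) = 3.209 m/s
Re = VD/ν = 3.209·0.494/1.53×10^-6 = 1.04×10^6 → turbulent
ε/D = 0.14/494 = 2.83×10^-4
Haaland: f = 0.01543
h_f = f(L/D)V²/(2g) = 0.01543·(1510/0.494)·3.209²/(2·9.81) = 24.75 m

h_f ≈ 24.7 m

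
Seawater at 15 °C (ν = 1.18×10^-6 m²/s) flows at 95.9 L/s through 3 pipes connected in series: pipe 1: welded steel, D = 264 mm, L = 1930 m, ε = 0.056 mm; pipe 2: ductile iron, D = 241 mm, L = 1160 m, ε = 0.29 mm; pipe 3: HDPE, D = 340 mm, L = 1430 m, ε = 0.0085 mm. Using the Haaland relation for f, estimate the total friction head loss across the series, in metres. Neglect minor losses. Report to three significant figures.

H ≈ 44.4 m

Pipe 1: V = 1.752 m/s, Re = 3.92×10^5, ε/D = 2.12×10^-4, f = 0.01573, h_1 = f(L/D)V²/2g = 17.99 m
Pipe 2: V = 2.102 m/s, Re = 4.29×10^5, ε/D = 0.00120, f = 0.02112, h_2 = f(L/D)V²/2g = 22.90 m
Pipe 3: V = 1.056 m/s, Re = 3.04×10^5, ε/D = 2.50×10^-5, f = 0.01452, h_3 = f(L/D)V²/2g = 3.472 m
Series → Q common, losses add: H = Σh = 44.36 m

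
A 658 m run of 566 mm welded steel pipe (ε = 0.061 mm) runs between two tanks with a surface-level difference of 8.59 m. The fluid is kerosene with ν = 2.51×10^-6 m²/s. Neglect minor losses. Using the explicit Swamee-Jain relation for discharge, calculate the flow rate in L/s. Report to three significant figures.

Q ≈ 811 L/s

Swamee-Jain (Type II): Q = -0.965·√(gD⁵h_f/L)·ln[ε/(3.7D) + √(3.17ν²L/(gD³h_f))]
√(gD⁵h_f/L) = √(9.81·0.566⁵·8.59/658) = 0.08625
ε/(3.7D) = 2.91×10^-5; √(3.17ν²L/(gD³h_f)) = 2.93×10^-5
Q = -0.965·0.08625·ln(5.845×10^-5) = 0.8113 m³/s
Check: V = 3.22 m/s, Re = 7.27×10^5, f = 0.01401, h_f = 8.63 m ≈ 8.59 m ✓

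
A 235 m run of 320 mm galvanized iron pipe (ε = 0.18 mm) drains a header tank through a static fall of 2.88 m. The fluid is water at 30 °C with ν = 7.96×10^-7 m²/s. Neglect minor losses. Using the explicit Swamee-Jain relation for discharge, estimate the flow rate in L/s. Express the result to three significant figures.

Swamee-Jain (Type II): Q = -0.965·√(gD⁵h_f/L)·ln[ε/(3.7D) + √(3.17ν²L/(gD³h_f))]
√(gD⁵h_f/L) = √(9.81·0.320⁵·2.88/235) = 0.02008
ε/(3.7D) = 1.52×10^-4; √(3.17ν²L/(gD³h_f)) = 2.26×10^-5
Q = -0.965·0.02008·ln(1.746×10^-4) = 0.1677 m³/s
Check: V = 2.09 m/s, Re = 8.38×10^5, f = 0.01780, h_f = 2.90 m ≈ 2.88 m ✓

Q ≈ 168 L/s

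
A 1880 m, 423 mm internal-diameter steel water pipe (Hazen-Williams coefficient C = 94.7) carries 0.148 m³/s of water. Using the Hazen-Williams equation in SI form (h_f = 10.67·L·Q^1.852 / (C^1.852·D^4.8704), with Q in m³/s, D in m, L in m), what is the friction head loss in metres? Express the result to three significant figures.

h_f = 10.67·1880·0.148^1.852 / (94.7^1.852·0.423^4.8704) = 8.420 m

h_f ≈ 8.42 m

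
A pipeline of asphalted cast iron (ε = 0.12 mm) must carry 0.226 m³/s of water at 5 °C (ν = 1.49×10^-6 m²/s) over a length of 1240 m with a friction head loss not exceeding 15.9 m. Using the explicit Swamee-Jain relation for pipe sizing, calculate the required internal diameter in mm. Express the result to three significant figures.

Swamee-Jain (Type III): D = 0.66·[ε^1.25·(LQ²/(gh_f))^4.75 + ν·Q^9.4·(L/(gh_f))^5.2]^0.04
LQ²/(gh_f) = 0.4060; L/(gh_f) = 7.950
Term 1 = ε^1.25·(…)^4.75 = 1.74×10^-7; Term 2 = ν·Q^9.4·(…)^5.2 = 6.08×10^-8
D = 0.66·(1.74×10^-7 + 6.08×10^-8)^0.04 = 0.3584 m = 358 mm
Check: V = 2.24 m/s, Re = 5.39×10^5, f = 0.01656, h_f = 14.7 m ≈ 15.9 m ✓

D ≈ 358 mm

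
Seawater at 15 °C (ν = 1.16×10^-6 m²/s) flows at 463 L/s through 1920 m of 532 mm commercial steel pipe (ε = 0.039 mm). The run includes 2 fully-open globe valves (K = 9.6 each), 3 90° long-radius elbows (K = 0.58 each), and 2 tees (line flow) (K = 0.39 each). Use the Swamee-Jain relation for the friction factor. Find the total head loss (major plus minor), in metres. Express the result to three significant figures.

V = 4Q/(πD²) = 2.083 m/s; V²/2g = 0.2211 m
Re = 9.55×10^5, ε/D = 7.33×10^-5 → f = 0.01315 (Swamee-Jain)
Major: h_f = f(L/D)·V²/2g = 0.01315·3609·0.2211 = 10.49 m
Minor: ΣK = 21.7; h_m = ΣK·V²/2g = 4.803 m
Total H_L = 10.49 + 4.803 = 15.30 m

H_L ≈ 15.3 m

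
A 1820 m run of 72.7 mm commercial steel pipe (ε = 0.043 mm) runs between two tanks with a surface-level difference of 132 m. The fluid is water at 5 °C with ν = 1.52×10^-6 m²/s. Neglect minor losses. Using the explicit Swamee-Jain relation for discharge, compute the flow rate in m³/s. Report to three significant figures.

Swamee-Jain (Type II): Q = -0.965·√(gD⁵h_f/L)·ln[ε/(3.7D) + √(3.17ν²L/(gD³h_f))]
√(gD⁵h_f/L) = √(9.81·0.0727⁵·132/1820) = 0.001202
ε/(3.7D) = 1.60×10^-4; √(3.17ν²L/(gD³h_f)) = 1.64×10^-4
Q = -0.965·0.001202·ln(3.235×10^-4) = 0.009322 m³/s
Check: V = 2.25 m/s, Re = 1.07×10^5, f = 0.02063, h_f = 133 m ≈ 132 m ✓

Q ≈ 0.00932 m³/s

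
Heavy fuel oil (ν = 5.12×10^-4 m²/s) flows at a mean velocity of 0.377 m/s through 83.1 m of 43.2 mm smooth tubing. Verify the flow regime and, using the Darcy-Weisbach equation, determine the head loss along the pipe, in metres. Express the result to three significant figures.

Re = VD/ν = 0.377·0.04320/5.12×10^-4 = 31.8 → laminar (Re < 2300)
f = 64/Re = 2.012
h_f = f(L/D)V²/(2g) = 2.012·(83.1/0.04320)·0.377²/(2·9.81) = 28.04 m

h_f ≈ 28.0 m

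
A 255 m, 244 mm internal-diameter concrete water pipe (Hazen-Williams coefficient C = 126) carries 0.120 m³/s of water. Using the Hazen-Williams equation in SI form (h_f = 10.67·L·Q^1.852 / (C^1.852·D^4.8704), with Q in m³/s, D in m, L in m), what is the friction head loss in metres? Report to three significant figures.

h_f ≈ 6.65 m

h_f = 10.67·255·0.120^1.852 / (126^1.852·0.244^4.8704) = 6.655 m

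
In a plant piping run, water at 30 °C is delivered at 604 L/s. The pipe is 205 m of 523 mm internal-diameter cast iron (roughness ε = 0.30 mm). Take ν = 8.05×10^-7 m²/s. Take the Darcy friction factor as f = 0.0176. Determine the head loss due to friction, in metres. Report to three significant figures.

h_f ≈ 2.78 m

V = 4Q/(πD²) = 4·0.604/(π·0.523²) = 2.812 m/s
h_f = f(L/D)V²/(2g) = 0.01760·(205/0.523)·2.812²/(2·9.81) = 2.779 m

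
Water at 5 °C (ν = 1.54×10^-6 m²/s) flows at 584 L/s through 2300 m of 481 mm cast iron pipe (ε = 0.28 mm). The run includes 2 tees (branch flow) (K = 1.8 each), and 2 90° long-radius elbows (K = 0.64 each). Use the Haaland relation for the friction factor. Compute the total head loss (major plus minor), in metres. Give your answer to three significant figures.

V = 4Q/(πD²) = 3.214 m/s; V²/2g = 0.5265 m
Re = 1.00×10^6, ε/D = 5.82×10^-4 → f = 0.01771 (Haaland)
Major: h_f = f(L/D)·V²/2g = 0.01771·4782·0.5265 = 44.59 m
Minor: ΣK = 4.88; h_m = ΣK·V²/2g = 2.569 m
Total H_L = 44.59 + 2.569 = 47.16 m

H_L ≈ 47.2 m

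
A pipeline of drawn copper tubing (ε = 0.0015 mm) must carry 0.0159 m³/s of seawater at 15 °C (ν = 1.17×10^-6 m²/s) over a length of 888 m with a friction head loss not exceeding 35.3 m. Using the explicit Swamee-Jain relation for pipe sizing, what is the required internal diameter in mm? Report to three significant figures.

D ≈ 98.0 mm

Swamee-Jain (Type III): D = 0.66·[ε^1.25·(LQ²/(gh_f))^4.75 + ν·Q^9.4·(L/(gh_f))^5.2]^0.04
LQ²/(gh_f) = 6.483×10^-4; L/(gh_f) = 2.564
Term 1 = ε^1.25·(…)^4.75 = 3.77×10^-23; Term 2 = ν·Q^9.4·(…)^5.2 = 1.94×10^-21
D = 0.66·(3.77×10^-23 + 1.94×10^-21)^0.04 = 0.09804 m = 98.0 mm
Check: V = 2.11 m/s, Re = 1.76×10^5, f = 0.01605, h_f = 32.9 m ≈ 35.3 m ✓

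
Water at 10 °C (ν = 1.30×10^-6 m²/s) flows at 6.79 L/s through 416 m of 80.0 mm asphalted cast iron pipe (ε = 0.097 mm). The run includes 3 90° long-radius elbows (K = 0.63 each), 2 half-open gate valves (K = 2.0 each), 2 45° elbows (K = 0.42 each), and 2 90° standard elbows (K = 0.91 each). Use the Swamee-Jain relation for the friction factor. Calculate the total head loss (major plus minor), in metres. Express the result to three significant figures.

H_L ≈ 12.1 m

V = 4Q/(πD²) = 1.351 m/s; V²/2g = 0.09300 m
Re = 8.31×10^4, ε/D = 0.00121 → f = 0.02344 (Swamee-Jain)
Major: h_f = f(L/D)·V²/2g = 0.02344·5200·0.09300 = 11.34 m
Minor: ΣK = 8.55; h_m = ΣK·V²/2g = 0.7952 m
Total H_L = 11.34 + 0.7952 = 12.13 m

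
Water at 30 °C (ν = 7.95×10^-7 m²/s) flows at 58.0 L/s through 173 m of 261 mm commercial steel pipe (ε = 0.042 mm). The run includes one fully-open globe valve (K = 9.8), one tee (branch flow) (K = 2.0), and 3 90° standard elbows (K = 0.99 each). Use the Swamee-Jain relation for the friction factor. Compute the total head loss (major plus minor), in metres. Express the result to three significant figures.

H_L ≈ 1.51 m

V = 4Q/(πD²) = 1.084 m/s; V²/2g = 0.05990 m
Re = 3.56×10^5, ε/D = 1.61×10^-4 → f = 0.01567 (Swamee-Jain)
Major: h_f = f(L/D)·V²/2g = 0.01567·662.8·0.05990 = 0.6222 m
Minor: ΣK = 14.8; h_m = ΣK·V²/2g = 0.8847 m
Total H_L = 0.6222 + 0.8847 = 1.507 m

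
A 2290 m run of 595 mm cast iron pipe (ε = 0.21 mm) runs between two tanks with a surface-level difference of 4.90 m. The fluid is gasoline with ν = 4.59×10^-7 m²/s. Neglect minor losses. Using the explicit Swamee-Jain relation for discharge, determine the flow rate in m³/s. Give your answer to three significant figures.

Swamee-Jain (Type II): Q = -0.965·√(gD⁵h_f/L)·ln[ε/(3.7D) + √(3.17ν²L/(gD³h_f))]
√(gD⁵h_f/L) = √(9.81·0.595⁵·4.90/2290) = 0.03956
ε/(3.7D) = 9.54×10^-5; √(3.17ν²L/(gD³h_f)) = 1.23×10^-5
Q = -0.965·0.03956·ln(1.077×10^-4) = 0.3488 m³/s
Check: V = 1.25 m/s, Re = 1.63×10^6, f = 0.01596, h_f = 4.93 m ≈ 4.90 m ✓

Q ≈ 0.349 m³/s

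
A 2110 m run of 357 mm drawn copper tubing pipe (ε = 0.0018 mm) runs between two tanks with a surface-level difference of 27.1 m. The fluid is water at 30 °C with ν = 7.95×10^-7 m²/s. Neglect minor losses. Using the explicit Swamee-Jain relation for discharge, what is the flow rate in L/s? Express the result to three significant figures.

Q ≈ 282 L/s

Swamee-Jain (Type II): Q = -0.965·√(gD⁵h_f/L)·ln[ε/(3.7D) + √(3.17ν²L/(gD³h_f))]
√(gD⁵h_f/L) = √(9.81·0.357⁵·27.1/2110) = 0.02703
ε/(3.7D) = 1.36×10^-6; √(3.17ν²L/(gD³h_f)) = 1.87×10^-5
Q = -0.965·0.02703·ln(2.006×10^-5) = 0.2821 m³/s
Check: V = 2.82 m/s, Re = 1.27×10^6, f = 0.01131, h_f = 27.1 m ≈ 27.1 m ✓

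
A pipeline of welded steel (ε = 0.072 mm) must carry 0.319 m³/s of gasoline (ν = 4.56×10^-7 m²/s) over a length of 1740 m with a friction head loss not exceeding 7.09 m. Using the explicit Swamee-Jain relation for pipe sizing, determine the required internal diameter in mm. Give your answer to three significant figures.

Swamee-Jain (Type III): D = 0.66·[ε^1.25·(LQ²/(gh_f))^4.75 + ν·Q^9.4·(L/(gh_f))^5.2]^0.04
LQ²/(gh_f) = 2.546; L/(gh_f) = 25.02
Term 1 = ε^1.25·(…)^4.75 = 5.61×10^-4; Term 2 = ν·Q^9.4·(…)^5.2 = 1.84×10^-4
D = 0.66·(5.61×10^-4 + 1.84×10^-4)^0.04 = 0.4948 m = 495 mm
Check: V = 1.66 m/s, Re = 1.80×10^6, f = 0.01366, h_f = 6.74 m ≈ 7.09 m ✓

D ≈ 495 mm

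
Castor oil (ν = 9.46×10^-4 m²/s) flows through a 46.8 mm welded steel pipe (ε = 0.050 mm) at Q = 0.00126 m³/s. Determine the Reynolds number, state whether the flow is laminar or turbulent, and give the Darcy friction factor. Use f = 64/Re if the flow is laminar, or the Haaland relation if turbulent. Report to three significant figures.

Re ≈ 36.2; laminar; f = 64/Re ≈ 1.77

V = 4Q/(πD²) = 0.7325 m/s
Re = VD/ν = 0.7325·0.0468/9.46×10^-4 = 36.2
Re < 2300 → laminar → f = 64/Re = 1.766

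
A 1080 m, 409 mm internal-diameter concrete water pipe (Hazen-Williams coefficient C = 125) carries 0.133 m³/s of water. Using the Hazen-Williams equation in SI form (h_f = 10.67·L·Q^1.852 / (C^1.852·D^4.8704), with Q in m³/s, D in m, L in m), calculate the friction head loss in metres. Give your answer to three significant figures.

h_f ≈ 2.80 m

h_f = 10.67·1080·0.133^1.852 / (125^1.852·0.409^4.8704) = 2.796 m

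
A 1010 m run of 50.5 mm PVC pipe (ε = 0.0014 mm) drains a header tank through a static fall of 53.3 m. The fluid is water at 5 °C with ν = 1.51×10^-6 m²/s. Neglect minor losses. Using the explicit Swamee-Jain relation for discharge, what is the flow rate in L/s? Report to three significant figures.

Swamee-Jain (Type II): Q = -0.965·√(gD⁵h_f/L)·ln[ε/(3.7D) + √(3.17ν²L/(gD³h_f))]
√(gD⁵h_f/L) = √(9.81·0.0505⁵·53.3/1010) = 4.123×10^-4
ε/(3.7D) = 7.49×10^-6; √(3.17ν²L/(gD³h_f)) = 3.29×10^-4
Q = -0.965·4.123×10^-4·ln(3.367×10^-4) = 0.003182 m³/s
Check: V = 1.59 m/s, Re = 5.31×10^4, f = 0.02060, h_f = 53.0 m ≈ 53.3 m ✓

Q ≈ 3.18 L/s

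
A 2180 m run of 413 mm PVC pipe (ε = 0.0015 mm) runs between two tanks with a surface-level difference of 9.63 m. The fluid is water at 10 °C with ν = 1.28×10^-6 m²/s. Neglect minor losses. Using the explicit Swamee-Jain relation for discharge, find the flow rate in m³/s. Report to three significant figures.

Q ≈ 0.222 m³/s

Swamee-Jain (Type II): Q = -0.965·√(gD⁵h_f/L)·ln[ε/(3.7D) + √(3.17ν²L/(gD³h_f))]
√(gD⁵h_f/L) = √(9.81·0.413⁵·9.63/2180) = 0.02282
ε/(3.7D) = 9.82×10^-7; √(3.17ν²L/(gD³h_f)) = 4.12×10^-5
Q = -0.965·0.02282·ln(4.223×10^-5) = 0.2218 m³/s
Check: V = 1.66 m/s, Re = 5.34×10^5, f = 0.01300, h_f = 9.59 m ≈ 9.63 m ✓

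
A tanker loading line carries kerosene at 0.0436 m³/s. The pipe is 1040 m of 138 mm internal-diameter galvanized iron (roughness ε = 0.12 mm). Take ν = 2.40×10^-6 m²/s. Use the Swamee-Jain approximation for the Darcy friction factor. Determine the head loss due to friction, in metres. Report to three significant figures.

V = 4Q/(πD²) = 4·0.0436/(π·0.138²) = 2.915 m/s
Re = VD/ν = 2.915·0.138/2.40×10^-6 = 1.68×10^5 → turbulent
ε/D = 0.12/138 = 8.70×10^-4
Swamee-Jain: f = 0.02092
h_f = f(L/D)V²/(2g) = 0.02092·(1040/0.138)·2.915²/(2·9.81) = 68.27 m

h_f ≈ 68.3 m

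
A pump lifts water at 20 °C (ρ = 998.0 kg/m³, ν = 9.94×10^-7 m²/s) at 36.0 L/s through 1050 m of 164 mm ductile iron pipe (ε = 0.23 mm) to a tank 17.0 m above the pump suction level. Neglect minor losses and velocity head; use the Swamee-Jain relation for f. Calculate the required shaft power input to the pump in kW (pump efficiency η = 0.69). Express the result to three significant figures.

V = 4Q/(πD²) = 1.704 m/s; Re = 2.81×10^5; ε/D = 0.00140; f = 0.02233
h_f = f(L/D)V²/2g = 21.16 m
Total head H = z + h_f = 17.0 + 21.16 = 38.16 m
P_hyd = ρgQH = 998.0·9.81·0.0360·38.16 = 13.45 kW
P_shaft = P_hyd/η = 13.45/0.69 = 19.49 kW

P_shaft ≈ 19.5 kW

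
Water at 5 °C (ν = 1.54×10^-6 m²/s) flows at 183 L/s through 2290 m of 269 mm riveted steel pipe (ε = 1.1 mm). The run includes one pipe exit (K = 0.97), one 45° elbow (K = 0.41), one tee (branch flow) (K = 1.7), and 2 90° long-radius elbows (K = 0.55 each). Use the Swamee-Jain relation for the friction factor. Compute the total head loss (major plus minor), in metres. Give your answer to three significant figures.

V = 4Q/(πD²) = 3.220 m/s; V²/2g = 0.5285 m
Re = 5.62×10^5, ε/D = 0.00409 → f = 0.02889 (Swamee-Jain)
Major: h_f = f(L/D)·V²/2g = 0.02889·8513·0.5285 = 130.0 m
Minor: ΣK = 4.18; h_m = ΣK·V²/2g = 2.209 m
Total H_L = 130.0 + 2.209 = 132.2 m

H_L ≈ 132 m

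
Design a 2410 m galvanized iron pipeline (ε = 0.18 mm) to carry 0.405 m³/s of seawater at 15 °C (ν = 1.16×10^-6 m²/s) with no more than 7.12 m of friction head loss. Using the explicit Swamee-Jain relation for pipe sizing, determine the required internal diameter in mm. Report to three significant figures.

D ≈ 602 mm

Swamee-Jain (Type III): D = 0.66·[ε^1.25·(LQ²/(gh_f))^4.75 + ν·Q^9.4·(L/(gh_f))^5.2]^0.04
LQ²/(gh_f) = 5.660; L/(gh_f) = 34.50
Term 1 = ε^1.25·(…)^4.75 = 0.0785; Term 2 = ν·Q^9.4·(…)^5.2 = 0.0235
D = 0.66·(0.0785 + 0.0235)^0.04 = 0.6024 m = 602 mm
Check: V = 1.42 m/s, Re = 7.38×10^5, f = 0.01598, h_f = 6.58 m ≈ 7.12 m ✓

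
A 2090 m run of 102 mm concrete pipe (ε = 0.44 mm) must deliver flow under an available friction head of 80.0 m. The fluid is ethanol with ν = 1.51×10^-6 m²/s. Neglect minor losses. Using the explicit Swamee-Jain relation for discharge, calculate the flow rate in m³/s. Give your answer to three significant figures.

Q ≈ 0.0131 m³/s

Swamee-Jain (Type II): Q = -0.965·√(gD⁵h_f/L)·ln[ε/(3.7D) + √(3.17ν²L/(gD³h_f))]
√(gD⁵h_f/L) = √(9.81·0.102⁵·80.0/2090) = 0.002036
ε/(3.7D) = 0.00117; √(3.17ν²L/(gD³h_f)) = 1.35×10^-4
Q = -0.965·0.002036·ln(0.001301) = 0.01306 m³/s
Check: V = 1.60 m/s, Re = 1.08×10^5, f = 0.03026, h_f = 80.7 m ≈ 80.0 m ✓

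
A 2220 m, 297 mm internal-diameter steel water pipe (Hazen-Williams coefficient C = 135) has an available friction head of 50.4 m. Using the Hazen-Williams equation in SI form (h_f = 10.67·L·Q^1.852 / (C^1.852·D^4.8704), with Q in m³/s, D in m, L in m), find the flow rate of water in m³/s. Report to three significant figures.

Rearranging: Q = [h_f·C^1.852·D^4.8704 / (10.67·L)]^(1/1.852)
Q = [50.4·135^1.852·0.297^4.8704 / (10.67·2220)]^0.540 = 0.2000 m³/s

Q ≈ 0.200 m³/s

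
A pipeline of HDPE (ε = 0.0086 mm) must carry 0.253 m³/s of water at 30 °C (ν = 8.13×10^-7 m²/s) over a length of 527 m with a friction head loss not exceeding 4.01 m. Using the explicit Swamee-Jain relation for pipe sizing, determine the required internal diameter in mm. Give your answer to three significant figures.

D ≈ 388 mm

Swamee-Jain (Type III): D = 0.66·[ε^1.25·(LQ²/(gh_f))^4.75 + ν·Q^9.4·(L/(gh_f))^5.2]^0.04
LQ²/(gh_f) = 0.8575; L/(gh_f) = 13.40
Term 1 = ε^1.25·(…)^4.75 = 2.24×10^-7; Term 2 = ν·Q^9.4·(…)^5.2 = 1.44×10^-6
D = 0.66·(2.24×10^-7 + 1.44×10^-6)^0.04 = 0.3877 m = 388 mm
Check: V = 2.14 m/s, Re = 1.02×10^6, f = 0.01209, h_f = 3.85 m ≈ 4.01 m ✓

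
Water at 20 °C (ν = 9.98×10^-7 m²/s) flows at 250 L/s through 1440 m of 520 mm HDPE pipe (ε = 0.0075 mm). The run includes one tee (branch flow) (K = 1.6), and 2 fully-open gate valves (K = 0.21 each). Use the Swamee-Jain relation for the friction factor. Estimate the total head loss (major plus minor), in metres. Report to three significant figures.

V = 4Q/(πD²) = 1.177 m/s; V²/2g = 0.07063 m
Re = 6.13×10^5, ε/D = 1.44×10^-5 → f = 0.01289 (Swamee-Jain)
Major: h_f = f(L/D)·V²/2g = 0.01289·2769·0.07063 = 2.520 m
Minor: ΣK = 2.02; h_m = ΣK·V²/2g = 0.1427 m
Total H_L = 2.520 + 0.1427 = 2.663 m

H_L ≈ 2.66 m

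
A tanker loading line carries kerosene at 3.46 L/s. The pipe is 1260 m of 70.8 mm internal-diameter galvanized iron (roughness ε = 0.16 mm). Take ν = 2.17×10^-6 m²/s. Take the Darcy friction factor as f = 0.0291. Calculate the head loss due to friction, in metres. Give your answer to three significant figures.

h_f ≈ 20.4 m

V = 4Q/(πD²) = 4·0.00346/(π·0.0708²) = 0.8789 m/s
h_f = f(L/D)V²/(2g) = 0.02910·(1260/0.0708)·0.8789²/(2·9.81) = 20.39 m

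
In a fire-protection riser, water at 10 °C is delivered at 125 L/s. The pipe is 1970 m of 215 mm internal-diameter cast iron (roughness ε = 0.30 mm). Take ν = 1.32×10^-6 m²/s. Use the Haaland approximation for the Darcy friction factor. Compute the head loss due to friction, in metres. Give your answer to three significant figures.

h_f ≈ 120 m

V = 4Q/(πD²) = 4·0.125/(π·0.215²) = 3.443 m/s
Re = VD/ν = 3.443·0.215/1.32×10^-6 = 5.61×10^5 → turbulent
ε/D = 0.30/215 = 0.00140
Haaland: f = 0.02174
h_f = f(L/D)V²/(2g) = 0.02174·(1970/0.215)·3.443²/(2·9.81) = 120.4 m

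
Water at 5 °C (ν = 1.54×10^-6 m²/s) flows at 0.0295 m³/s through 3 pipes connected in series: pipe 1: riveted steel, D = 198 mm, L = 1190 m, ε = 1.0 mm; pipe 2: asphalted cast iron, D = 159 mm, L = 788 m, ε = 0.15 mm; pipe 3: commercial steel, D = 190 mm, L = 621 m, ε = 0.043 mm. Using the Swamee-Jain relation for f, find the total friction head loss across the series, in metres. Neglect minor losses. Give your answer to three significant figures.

Pipe 1: V = 0.9581 m/s, Re = 1.23×10^5, ε/D = 0.00505, f = 0.03145, h_1 = f(L/D)V²/2g = 8.843 m
Pipe 2: V = 1.486 m/s, Re = 1.53×10^5, ε/D = 9.43×10^-4, f = 0.02135, h_2 = f(L/D)V²/2g = 11.90 m
Pipe 3: V = 1.040 m/s, Re = 1.28×10^5, ε/D = 2.26×10^-4, f = 0.01840, h_3 = f(L/D)V²/2g = 3.319 m
Series → Q common, losses add: H = Σh = 24.07 m

H ≈ 24.1 m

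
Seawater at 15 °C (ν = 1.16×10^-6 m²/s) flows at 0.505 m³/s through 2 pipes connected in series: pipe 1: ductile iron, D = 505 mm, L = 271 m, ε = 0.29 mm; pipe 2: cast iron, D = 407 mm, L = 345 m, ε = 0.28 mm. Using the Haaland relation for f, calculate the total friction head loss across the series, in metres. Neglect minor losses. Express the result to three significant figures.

Pipe 1: V = 2.521 m/s, Re = 1.10×10^6, ε/D = 5.74×10^-4, f = 0.01763, h_1 = f(L/D)V²/2g = 3.065 m
Pipe 2: V = 3.882 m/s, Re = 1.36×10^6, ε/D = 6.88×10^-4, f = 0.01826, h_2 = f(L/D)V²/2g = 11.88 m
Series → Q common, losses add: H = Σh = 14.95 m

H ≈ 14.9 m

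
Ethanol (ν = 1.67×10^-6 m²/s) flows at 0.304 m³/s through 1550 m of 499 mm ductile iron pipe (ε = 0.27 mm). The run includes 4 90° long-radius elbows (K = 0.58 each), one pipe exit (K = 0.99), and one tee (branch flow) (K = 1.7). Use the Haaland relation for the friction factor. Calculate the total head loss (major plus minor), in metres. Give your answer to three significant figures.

H_L ≈ 7.46 m

V = 4Q/(πD²) = 1.554 m/s; V²/2g = 0.1232 m
Re = 4.64×10^5, ε/D = 5.41×10^-4 → f = 0.01789 (Haaland)
Major: h_f = f(L/D)·V²/2g = 0.01789·3106·0.1232 = 6.844 m
Minor: ΣK = 5.01; h_m = ΣK·V²/2g = 0.6170 m
Total H_L = 6.844 + 0.6170 = 7.461 m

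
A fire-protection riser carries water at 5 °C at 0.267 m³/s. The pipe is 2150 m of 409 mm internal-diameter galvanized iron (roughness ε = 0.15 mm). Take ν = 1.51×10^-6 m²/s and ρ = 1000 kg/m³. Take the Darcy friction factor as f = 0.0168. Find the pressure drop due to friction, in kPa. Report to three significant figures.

Δp ≈ 182 kPa

V = 4Q/(πD²) = 4·0.267/(π·0.409²) = 2.032 m/s
h_f = f(L/D)V²/(2g) = 0.01680·(2150/0.409)·2.032²/(2·9.81) = 18.59 m
Δp = ρg·h_f = 1000·9.81·18.59 = 182.4 kPa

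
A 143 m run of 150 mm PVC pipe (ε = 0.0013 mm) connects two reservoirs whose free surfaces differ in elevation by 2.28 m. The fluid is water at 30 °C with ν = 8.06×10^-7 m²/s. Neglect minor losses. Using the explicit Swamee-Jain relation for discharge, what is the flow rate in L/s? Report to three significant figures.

Swamee-Jain (Type II): Q = -0.965·√(gD⁵h_f/L)·ln[ε/(3.7D) + √(3.17ν²L/(gD³h_f))]
√(gD⁵h_f/L) = √(9.81·0.150⁵·2.28/143) = 0.003446
ε/(3.7D) = 2.34×10^-6; √(3.17ν²L/(gD³h_f)) = 6.25×10^-5
Q = -0.965·0.003446·ln(6.480×10^-5) = 0.03207 m³/s
Check: V = 1.82 m/s, Re = 3.38×10^5, f = 0.01417, h_f = 2.27 m ≈ 2.28 m ✓

Q ≈ 32.1 L/s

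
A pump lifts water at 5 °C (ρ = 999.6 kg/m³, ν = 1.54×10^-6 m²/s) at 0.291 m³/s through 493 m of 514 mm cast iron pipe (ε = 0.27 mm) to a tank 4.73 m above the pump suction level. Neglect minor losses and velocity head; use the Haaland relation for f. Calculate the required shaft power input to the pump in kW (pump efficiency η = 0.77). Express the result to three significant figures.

V = 4Q/(πD²) = 1.402 m/s; Re = 4.68×10^5; ε/D = 5.25×10^-4; f = 0.01779
h_f = f(L/D)V²/2g = 1.710 m
Total head H = z + h_f = 4.73 + 1.710 = 6.440 m
P_hyd = ρgQH = 999.6·9.81·0.291·6.440 = 18.38 kW
P_shaft = P_hyd/η = 18.38/0.77 = 23.87 kW

P_shaft ≈ 23.9 kW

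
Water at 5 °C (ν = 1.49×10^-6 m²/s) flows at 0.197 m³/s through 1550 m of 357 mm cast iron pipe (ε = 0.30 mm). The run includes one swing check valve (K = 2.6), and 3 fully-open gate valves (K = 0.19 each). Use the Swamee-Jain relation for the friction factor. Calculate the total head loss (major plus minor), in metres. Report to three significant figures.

H_L ≈ 17.5 m

V = 4Q/(πD²) = 1.968 m/s; V²/2g = 0.1974 m
Re = 4.72×10^5, ε/D = 8.40×10^-4 → f = 0.01967 (Swamee-Jain)
Major: h_f = f(L/D)·V²/2g = 0.01967·4342·0.1974 = 16.86 m
Minor: ΣK = 3.17; h_m = ΣK·V²/2g = 0.6258 m
Total H_L = 16.86 + 0.6258 = 17.48 m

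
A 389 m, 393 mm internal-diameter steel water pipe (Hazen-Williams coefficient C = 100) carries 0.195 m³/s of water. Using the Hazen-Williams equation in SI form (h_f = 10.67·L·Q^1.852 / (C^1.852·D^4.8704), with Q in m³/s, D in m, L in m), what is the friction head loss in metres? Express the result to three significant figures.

h_f ≈ 3.76 m

h_f = 10.67·389·0.195^1.852 / (100^1.852·0.393^4.8704) = 3.756 m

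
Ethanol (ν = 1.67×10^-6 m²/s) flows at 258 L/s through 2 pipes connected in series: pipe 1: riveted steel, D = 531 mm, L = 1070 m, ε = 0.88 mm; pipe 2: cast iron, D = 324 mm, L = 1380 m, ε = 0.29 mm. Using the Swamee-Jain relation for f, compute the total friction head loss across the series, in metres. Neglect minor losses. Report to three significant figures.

H ≈ 45.2 m

Pipe 1: V = 1.165 m/s, Re = 3.70×10^5, ε/D = 0.00166, f = 0.02299, h_1 = f(L/D)V²/2g = 3.205 m
Pipe 2: V = 3.129 m/s, Re = 6.07×10^5, ε/D = 8.95×10^-4, f = 0.01977, h_2 = f(L/D)V²/2g = 42.02 m
Series → Q common, losses add: H = Σh = 45.22 m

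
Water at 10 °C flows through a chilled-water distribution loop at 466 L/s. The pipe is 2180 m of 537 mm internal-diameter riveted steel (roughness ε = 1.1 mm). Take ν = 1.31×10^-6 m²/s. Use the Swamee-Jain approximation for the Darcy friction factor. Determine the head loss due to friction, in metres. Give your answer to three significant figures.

h_f ≈ 20.9 m

V = 4Q/(πD²) = 4·0.466/(π·0.537²) = 2.058 m/s
Re = VD/ν = 2.058·0.537/1.31×10^-6 = 8.43×10^5 → turbulent
ε/D = 1.1/537 = 0.00205
Swamee-Jain: f = 0.02387
h_f = f(L/D)V²/(2g) = 0.02387·(2180/0.537)·2.058²/(2·9.81) = 20.91 m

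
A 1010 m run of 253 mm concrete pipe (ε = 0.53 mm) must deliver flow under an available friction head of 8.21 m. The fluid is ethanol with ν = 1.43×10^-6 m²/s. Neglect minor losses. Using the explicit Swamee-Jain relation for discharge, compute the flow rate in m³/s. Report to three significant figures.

Q ≈ 0.0646 m³/s

Swamee-Jain (Type II): Q = -0.965·√(gD⁵h_f/L)·ln[ε/(3.7D) + √(3.17ν²L/(gD³h_f))]
√(gD⁵h_f/L) = √(9.81·0.253⁵·8.21/1010) = 0.009092
ε/(3.7D) = 5.66×10^-4; √(3.17ν²L/(gD³h_f)) = 7.08×10^-5
Q = -0.965·0.009092·ln(6.370×10^-4) = 0.06456 m³/s
Check: V = 1.28 m/s, Re = 2.27×10^5, f = 0.02464, h_f = 8.27 m ≈ 8.21 m ✓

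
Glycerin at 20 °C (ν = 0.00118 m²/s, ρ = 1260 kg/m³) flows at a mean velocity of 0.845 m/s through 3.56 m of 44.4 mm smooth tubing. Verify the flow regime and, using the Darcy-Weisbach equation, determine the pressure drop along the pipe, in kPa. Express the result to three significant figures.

Δp ≈ 72.6 kPa

Re = VD/ν = 0.845·0.04440/0.00118 = 31.8 → laminar (Re < 2300)
f = 64/Re = 2.013
h_f = f(L/D)V²/(2g) = 2.013·(3.56/0.04440)·0.845²/(2·9.81) = 5.874 m
Δp = ρg·h_f = 1260·9.81·5.874 = 72.60 kPa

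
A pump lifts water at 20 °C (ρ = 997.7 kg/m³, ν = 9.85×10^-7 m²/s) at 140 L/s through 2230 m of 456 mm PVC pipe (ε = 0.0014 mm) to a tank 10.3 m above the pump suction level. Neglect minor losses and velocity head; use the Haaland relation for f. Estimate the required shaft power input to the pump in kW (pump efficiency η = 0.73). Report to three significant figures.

V = 4Q/(πD²) = 0.8573 m/s; Re = 3.97×10^5; ε/D = 3.07×10^-6; f = 0.01365
h_f = f(L/D)V²/2g = 2.500 m
Total head H = z + h_f = 10.3 + 2.500 = 12.80 m
P_hyd = ρgQH = 997.7·9.81·0.140·12.80 = 17.54 kW
P_shaft = P_hyd/η = 17.54/0.73 = 24.03 kW

P_shaft ≈ 24.0 kW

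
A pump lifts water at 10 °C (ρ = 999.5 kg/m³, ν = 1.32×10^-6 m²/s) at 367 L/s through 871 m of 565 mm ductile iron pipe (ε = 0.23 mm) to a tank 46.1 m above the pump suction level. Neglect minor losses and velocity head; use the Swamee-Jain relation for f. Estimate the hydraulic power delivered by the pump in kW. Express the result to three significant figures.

V = 4Q/(πD²) = 1.464 m/s; Re = 6.27×10^5; ε/D = 4.07×10^-4; f = 0.01696
h_f = f(L/D)V²/2g = 2.856 m
Total head H = z + h_f = 46.1 + 2.856 = 48.96 m
P_hyd = ρgQH = 999.5·9.81·0.367·48.96 = 176.2 kW

P_hyd ≈ 176 kW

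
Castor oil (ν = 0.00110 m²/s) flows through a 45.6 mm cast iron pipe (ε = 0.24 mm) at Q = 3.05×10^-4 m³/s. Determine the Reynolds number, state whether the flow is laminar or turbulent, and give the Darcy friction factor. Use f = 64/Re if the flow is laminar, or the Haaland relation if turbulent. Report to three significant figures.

Re ≈ 7.74; laminar; f = 64/Re ≈ 8.27

V = 4Q/(πD²) = 0.1868 m/s
Re = VD/ν = 0.1868·0.0456/0.00110 = 7.74
Re < 2300 → laminar → f = 64/Re = 8.267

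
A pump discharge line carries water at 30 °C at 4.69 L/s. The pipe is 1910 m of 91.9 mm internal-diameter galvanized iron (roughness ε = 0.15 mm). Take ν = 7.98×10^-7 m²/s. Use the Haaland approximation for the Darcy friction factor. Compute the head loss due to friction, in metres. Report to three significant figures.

V = 4Q/(πD²) = 4·0.00469/(π·0.0919²) = 0.7071 m/s
Re = VD/ν = 0.7071·0.0919/7.98×10^-7 = 8.14×10^4 → turbulent
ε/D = 0.15/91.9 = 0.00163
Haaland: f = 0.02431
h_f = f(L/D)V²/(2g) = 0.02431·(1910/0.0919)·0.7071²/(2·9.81) = 12.87 m

h_f ≈ 12.9 m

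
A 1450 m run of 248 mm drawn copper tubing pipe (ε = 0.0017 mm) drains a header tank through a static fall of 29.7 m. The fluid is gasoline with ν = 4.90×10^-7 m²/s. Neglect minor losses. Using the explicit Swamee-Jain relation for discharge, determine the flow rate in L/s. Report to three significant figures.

Q ≈ 145 L/s

Swamee-Jain (Type II): Q = -0.965·√(gD⁵h_f/L)·ln[ε/(3.7D) + √(3.17ν²L/(gD³h_f))]
√(gD⁵h_f/L) = √(9.81·0.248⁵·29.7/1450) = 0.01373
ε/(3.7D) = 1.85×10^-6; √(3.17ν²L/(gD³h_f)) = 1.58×10^-5
Q = -0.965·0.01373·ln(1.761×10^-5) = 0.1450 m³/s
Check: V = 3.00 m/s, Re = 1.52×10^6, f = 0.01105, h_f = 29.7 m ≈ 29.7 m ✓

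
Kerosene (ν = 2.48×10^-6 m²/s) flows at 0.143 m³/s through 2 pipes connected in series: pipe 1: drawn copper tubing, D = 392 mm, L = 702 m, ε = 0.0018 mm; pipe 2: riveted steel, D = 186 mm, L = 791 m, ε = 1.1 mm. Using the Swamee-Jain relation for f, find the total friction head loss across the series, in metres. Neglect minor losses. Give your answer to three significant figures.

Pipe 1: V = 1.185 m/s, Re = 1.87×10^5, ε/D = 4.59×10^-6, f = 0.01577, h_1 = f(L/D)V²/2g = 2.021 m
Pipe 2: V = 5.263 m/s, Re = 3.95×10^5, ε/D = 0.00591, f = 0.03230, h_2 = f(L/D)V²/2g = 193.9 m
Series → Q common, losses add: H = Σh = 195.9 m

H ≈ 196 m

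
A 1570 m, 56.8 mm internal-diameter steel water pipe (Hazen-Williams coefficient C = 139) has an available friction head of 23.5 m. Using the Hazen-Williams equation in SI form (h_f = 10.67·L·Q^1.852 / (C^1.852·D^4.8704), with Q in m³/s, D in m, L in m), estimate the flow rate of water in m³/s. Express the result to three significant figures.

Rearranging: Q = [h_f·C^1.852·D^4.8704 / (10.67·L)]^(1/1.852)
Q = [23.5·139^1.852·0.0568^4.8704 / (10.67·1570)]^0.540 = 0.002122 m³/s

Q ≈ 0.00212 m³/s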